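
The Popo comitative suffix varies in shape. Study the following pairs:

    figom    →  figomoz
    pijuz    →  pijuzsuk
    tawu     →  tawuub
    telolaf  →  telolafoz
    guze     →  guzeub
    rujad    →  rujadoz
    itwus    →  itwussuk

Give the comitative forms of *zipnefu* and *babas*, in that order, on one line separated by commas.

zipnefuub, babassuk

The alternation tracks the final sound of the stem — -suk when the stem ends in a sibilant (*pijuz*, *itwus*); -oz when the stem ends in a non-sibilant consonant (*figom*, *telolaf*, *rujad*); -ub when the stem ends in a vowel (*tawu*, *guze*).
The final sound of *zipnefu* is /u/, which is a vowel, so the suffix is -ub, giving *zipnefuub*.
Since the final sound of *babas* is /s/ (a sibilant), it takes -suk, giving *babassuk*.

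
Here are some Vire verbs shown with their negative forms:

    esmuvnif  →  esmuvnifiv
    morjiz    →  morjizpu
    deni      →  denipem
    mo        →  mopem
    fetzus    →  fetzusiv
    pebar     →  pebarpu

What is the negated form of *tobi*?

The pattern is voicing of the final sound: -iv when the stem ends in a voiceless consonant (*esmuvnif*, *fetzus*); -pu when the stem ends in a voiced consonant (*morjiz*, *pebar*); -pem when the stem ends in a vowel (*deni*, *mo*).
The final sound of *tobi* is /i/, which is a vowel, so the suffix is -pem, giving *tobipem*.

tobipem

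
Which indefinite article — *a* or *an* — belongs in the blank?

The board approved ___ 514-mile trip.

a

The indefinite article is chosen by the initial *sound* of the following word, not its spelling.
The number *514* is spoken "five hundred …", beginning with /faɪv/ — a consonant sound.
So the article is *a*: The board approved a 514-mile trip.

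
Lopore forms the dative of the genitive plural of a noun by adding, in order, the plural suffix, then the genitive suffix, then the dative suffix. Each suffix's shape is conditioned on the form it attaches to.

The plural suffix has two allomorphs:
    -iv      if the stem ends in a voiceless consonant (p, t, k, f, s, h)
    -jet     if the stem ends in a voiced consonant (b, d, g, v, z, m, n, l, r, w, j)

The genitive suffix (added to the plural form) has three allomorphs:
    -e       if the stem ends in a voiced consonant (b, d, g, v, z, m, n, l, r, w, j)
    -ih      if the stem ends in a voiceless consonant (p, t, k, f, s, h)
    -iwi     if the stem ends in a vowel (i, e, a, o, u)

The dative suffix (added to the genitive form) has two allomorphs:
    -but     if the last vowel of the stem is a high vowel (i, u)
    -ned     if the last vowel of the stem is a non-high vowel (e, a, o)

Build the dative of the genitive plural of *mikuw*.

The final consonant of *mikuw* is /w/, which is voiced, so the plural suffix is -jet, giving *mikuwjet*.
The plural form *mikuwjet* — final sound /t/ (a voiceless consonant) → -ih → *mikuwjetih*.
The last vowel of the genitive form *mikuwjetih* is /i/, which is a high vowel, so the dative suffix is -but, giving *mikuwjetihbut*.

mikuwjetihbut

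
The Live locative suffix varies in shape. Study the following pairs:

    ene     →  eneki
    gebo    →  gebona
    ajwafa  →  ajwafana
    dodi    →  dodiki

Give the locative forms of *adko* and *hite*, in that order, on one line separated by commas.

adkona, hiteki

Looking at the last vowel of each stem: -ki when the last vowel of the stem is a front vowel (*ene*, *dodi*); -na when the last vowel of the stem is a back vowel (*gebo*, *ajwafa*).
Since the last vowel of *adko* is /o/ (a back vowel), it takes -na, giving *adkona*.
The last vowel of *hite* is /e/, which is a front vowel, so the suffix is -ki, giving *hiteki*.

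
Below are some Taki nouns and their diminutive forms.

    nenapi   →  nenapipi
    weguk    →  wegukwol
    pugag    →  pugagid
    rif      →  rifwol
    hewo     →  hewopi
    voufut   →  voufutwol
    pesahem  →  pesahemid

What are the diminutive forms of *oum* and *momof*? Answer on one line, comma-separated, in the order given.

The pattern is voicing of the final sound: -wol when the stem ends in a voiceless consonant (*weguk*, *rif*, *voufut*); -id when the stem ends in a voiced consonant (*pugag*, *pesahem*); -pi when the stem ends in a vowel (*nenapi*, *hewo*).
*oum*: final sound = /m/, a voiced consonant → -id → *oumid*.
*momof*: final sound = /f/, a voiceless consonant → -wol → *momofwol*.

oumid, momofwol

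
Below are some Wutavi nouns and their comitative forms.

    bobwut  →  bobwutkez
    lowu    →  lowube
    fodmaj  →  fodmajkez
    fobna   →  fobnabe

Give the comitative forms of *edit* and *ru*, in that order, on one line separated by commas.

Looking at the final sound of each stem: -kez when the stem ends in a consonant (*bobwut*, *fodmaj*); -be when the stem ends in a vowel (*lowu*, *fobna*).
*edit* — final sound /t/ (a consonant) → -kez → *editkez*.
The final sound of *ru* is /u/, which is a vowel, so the suffix is -be, giving *rube*.

editkez, rube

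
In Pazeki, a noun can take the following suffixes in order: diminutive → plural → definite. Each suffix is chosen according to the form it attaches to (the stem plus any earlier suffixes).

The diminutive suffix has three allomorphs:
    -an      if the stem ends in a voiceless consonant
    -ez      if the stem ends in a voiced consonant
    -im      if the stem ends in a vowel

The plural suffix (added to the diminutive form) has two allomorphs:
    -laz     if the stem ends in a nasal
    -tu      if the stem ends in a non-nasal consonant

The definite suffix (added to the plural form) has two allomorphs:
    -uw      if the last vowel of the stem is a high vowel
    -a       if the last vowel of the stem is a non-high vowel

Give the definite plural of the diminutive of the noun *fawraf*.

fawrafanlaza

*fawraf* — final sound /f/ (a voiceless consonant) → -an → *fawrafan*.
Since the final consonant of the diminutive form *fawrafan* is /n/ (a nasal), it takes -laz, giving *fawrafanlaz*.
The plural form *fawrafanlaz*: last vowel = /a/, a non-high vowel → -a → *fawrafanlaza*.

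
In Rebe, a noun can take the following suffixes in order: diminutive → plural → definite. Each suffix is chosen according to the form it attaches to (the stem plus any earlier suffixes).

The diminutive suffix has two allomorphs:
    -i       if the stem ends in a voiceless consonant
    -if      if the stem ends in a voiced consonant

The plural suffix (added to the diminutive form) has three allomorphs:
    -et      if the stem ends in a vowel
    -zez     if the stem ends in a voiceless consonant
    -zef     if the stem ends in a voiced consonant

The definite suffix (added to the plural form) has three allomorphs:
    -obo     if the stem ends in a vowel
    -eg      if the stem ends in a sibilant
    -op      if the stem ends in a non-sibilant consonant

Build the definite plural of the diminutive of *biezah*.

*biezah* — final consonant /h/ (voiceless) → -i → *biezahi*.
The diminutive form *biezahi* — final sound /i/ (a vowel) → -et → *biezahiet*.
The plural form *biezahiet* — final sound /t/ (a non-sibilant consonant) → -op → *biezahietop*.

biezahietop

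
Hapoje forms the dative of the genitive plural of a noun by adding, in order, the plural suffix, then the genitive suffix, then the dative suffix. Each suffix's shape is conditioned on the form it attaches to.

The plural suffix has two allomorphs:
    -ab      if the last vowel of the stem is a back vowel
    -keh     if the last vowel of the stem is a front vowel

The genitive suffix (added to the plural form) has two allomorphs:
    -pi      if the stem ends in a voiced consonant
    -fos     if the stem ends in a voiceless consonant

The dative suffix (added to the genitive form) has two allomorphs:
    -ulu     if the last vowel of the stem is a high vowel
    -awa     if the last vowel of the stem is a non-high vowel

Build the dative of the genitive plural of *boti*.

botikehfosawa

*boti*: last vowel = /i/, a front vowel → -keh → *botikeh*.
Since the final consonant of the plural form *botikeh* is /h/ (voiceless), it takes -fos, giving *botikehfos*.
Since the last vowel of the genitive form *botikehfos* is /o/ (a non-high vowel), it takes -awa, giving *botikehfosawa*.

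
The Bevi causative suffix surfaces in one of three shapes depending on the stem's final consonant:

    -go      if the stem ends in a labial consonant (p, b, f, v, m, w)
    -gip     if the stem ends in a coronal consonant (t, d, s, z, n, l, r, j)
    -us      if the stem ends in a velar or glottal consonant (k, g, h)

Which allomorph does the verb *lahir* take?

*lahir*: final consonant = /r/, coronal → -gip.

-gip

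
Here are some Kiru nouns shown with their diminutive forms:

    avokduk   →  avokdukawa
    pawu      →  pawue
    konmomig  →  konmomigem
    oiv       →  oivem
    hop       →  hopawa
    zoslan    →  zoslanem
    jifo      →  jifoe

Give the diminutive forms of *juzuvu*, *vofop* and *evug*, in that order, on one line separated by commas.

The alternation tracks the final sound of the stem — -awa when the stem ends in a voiceless consonant (*avokduk*, *hop*); -em when the stem ends in a voiced consonant (*konmomig*, *oiv*, *zoslan*); -e when the stem ends in a vowel (*pawu*, *jifo*).
The final sound of *juzuvu* is /u/, which is a vowel, so the suffix is -e, giving *juzuvue*.
*vofop*: final sound = /p/, a voiceless consonant → -awa → *vofopawa*.
*evug* — final sound /g/ (a voiced consonant) → -em → *evugem*.

juzuvue, vofopawa, evugem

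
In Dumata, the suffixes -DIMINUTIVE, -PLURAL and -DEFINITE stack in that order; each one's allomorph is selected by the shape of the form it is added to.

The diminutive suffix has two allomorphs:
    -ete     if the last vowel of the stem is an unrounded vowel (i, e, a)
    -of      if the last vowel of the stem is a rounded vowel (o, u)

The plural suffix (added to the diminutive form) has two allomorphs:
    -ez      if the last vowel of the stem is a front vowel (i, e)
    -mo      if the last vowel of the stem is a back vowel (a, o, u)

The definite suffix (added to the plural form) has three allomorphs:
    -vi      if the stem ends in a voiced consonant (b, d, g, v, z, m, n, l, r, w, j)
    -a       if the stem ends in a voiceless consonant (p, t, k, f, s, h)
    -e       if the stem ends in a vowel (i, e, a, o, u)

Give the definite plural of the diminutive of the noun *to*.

*to*: last vowel = /o/, a rounded vowel → -of → *toof*.
Since the last vowel of the diminutive form *toof* is /o/ (a back vowel), it takes -mo, giving *toofmo*.
The final sound of the plural form *toofmo* is /o/, which is a vowel, so the definite suffix is -e, giving *toofmoe*.

toofmoe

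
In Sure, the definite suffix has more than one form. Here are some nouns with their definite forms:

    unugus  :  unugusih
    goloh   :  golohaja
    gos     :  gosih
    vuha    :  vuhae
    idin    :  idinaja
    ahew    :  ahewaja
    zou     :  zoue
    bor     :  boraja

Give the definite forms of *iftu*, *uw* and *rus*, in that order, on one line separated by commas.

Looking at the final sound of each stem: -ih when the stem ends in a sibilant (*unugus*, *gos*); -aja when the stem ends in a non-sibilant consonant (*goloh*, *idin*, *ahew*, *bor*); -e when the stem ends in a vowel (*vuha*, *zou*).
Since the final sound of *iftu* is /u/ (a vowel), it takes -e, giving *iftue*.
Since the final sound of *uw* is /w/ (a non-sibilant consonant), it takes -aja, giving *uwaja*.
*rus* — final sound /s/ (a sibilant) → -ih → *rusih*.

iftue, uwaja, rusih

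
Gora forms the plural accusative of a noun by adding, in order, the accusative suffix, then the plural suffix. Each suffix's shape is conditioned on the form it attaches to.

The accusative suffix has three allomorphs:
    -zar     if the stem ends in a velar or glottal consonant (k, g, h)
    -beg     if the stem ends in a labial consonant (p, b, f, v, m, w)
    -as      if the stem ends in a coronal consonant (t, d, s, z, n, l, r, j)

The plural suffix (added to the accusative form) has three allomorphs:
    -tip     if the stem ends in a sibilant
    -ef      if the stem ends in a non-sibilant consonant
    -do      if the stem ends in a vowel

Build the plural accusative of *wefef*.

*wefef* — final consonant /f/ (labial) → -beg → *wefefbeg*.
The accusative form *wefefbeg* — final sound /g/ (a non-sibilant consonant) → -ef → *wefefbegef*.

wefefbegef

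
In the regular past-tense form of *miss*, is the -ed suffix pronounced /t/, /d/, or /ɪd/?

/t/

The stem *miss* ends in a voiceless consonant other than /t/.
The -ed suffix is realized as /ɪd/ after /t, d/; as /t/ after other voiceless consonants; and as /d/ after other voiced sounds.
So -ed on *miss* is pronounced /t/.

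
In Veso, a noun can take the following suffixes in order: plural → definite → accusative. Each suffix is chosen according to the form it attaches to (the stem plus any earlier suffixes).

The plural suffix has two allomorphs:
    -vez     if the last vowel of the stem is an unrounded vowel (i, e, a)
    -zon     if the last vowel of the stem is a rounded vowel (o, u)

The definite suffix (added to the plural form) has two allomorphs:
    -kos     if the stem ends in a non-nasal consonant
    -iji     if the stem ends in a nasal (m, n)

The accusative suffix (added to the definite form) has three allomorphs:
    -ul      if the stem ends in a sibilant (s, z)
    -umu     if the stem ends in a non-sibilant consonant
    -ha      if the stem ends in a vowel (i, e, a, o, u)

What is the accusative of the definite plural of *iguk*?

igukzonijiha

Since the last vowel of *iguk* is /u/ (a rounded vowel), it takes -zon, giving *igukzon*.
Since the final consonant of the plural form *igukzon* is /n/ (a nasal), it takes -iji, giving *igukzoniji*.
The definite form *igukzoniji*: final sound = /i/, a vowel → -ha → *igukzonijiha*.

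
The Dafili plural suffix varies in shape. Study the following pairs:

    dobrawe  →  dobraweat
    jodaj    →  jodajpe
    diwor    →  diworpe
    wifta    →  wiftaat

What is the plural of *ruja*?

The alternation tracks the final sound of the stem — -pe when the stem ends in a consonant (*jodaj*, *diwor*); -at when the stem ends in a vowel (*dobrawe*, *wifta*).
Since the final sound of *ruja* is /a/ (a vowel), it takes -at, giving *rujaat*.

rujaat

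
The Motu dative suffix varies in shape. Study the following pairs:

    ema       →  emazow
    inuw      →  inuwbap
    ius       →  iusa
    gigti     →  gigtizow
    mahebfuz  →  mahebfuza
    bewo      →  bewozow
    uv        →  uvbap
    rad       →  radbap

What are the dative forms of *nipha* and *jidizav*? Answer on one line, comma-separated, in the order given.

The suffix is conditioned by the final sound: -a when the stem ends in a sibilant (*ius*, *mahebfuz*); -bap when the stem ends in a non-sibilant consonant (*inuw*, *uv*, *rad*); -zow when the stem ends in a vowel (*ema*, *gigti*, *bewo*).
*nipha* — final sound /a/ (a vowel) → -zow → *niphazow*.
The final sound of *jidizav* is /v/, which is a non-sibilant consonant, so the suffix is -bap, giving *jidizavbap*.

niphazow, jidizavbap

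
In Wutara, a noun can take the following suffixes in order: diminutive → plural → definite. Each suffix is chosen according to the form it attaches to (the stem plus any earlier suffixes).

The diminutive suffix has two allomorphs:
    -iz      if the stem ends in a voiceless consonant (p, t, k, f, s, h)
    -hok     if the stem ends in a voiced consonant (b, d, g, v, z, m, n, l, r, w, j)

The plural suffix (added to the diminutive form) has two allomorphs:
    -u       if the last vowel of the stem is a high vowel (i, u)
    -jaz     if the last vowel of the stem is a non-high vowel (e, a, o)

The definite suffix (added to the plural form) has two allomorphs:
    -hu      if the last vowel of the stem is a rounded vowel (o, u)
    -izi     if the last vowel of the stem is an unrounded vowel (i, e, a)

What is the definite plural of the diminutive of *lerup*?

*lerup* — final consonant /p/ (voiceless) → -iz → *lerupiz*.
The last vowel of the diminutive form *lerupiz* is /i/, which is a high vowel, so the plural suffix is -u, giving *lerupizu*.
Since the last vowel of the plural form *lerupizu* is /u/ (a rounded vowel), it takes -hu, giving *lerupizuhu*.

lerupizuhu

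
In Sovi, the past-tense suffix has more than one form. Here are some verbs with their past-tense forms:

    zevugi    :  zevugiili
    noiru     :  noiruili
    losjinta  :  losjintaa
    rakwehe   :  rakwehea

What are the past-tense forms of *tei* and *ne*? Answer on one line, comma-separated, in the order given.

The alternation tracks the last vowel of the stem — -ili when the last vowel of the stem is a high vowel (*zevugi*, *noiru*); -a when the last vowel of the stem is a non-high vowel (*losjinta*, *rakwehe*).
The last vowel of *tei* is /i/, which is a high vowel, so the suffix is -ili, giving *teiili*.
The last vowel of *ne* is /e/, which is a non-high vowel, so the suffix is -a, giving *nea*.

teiili, nea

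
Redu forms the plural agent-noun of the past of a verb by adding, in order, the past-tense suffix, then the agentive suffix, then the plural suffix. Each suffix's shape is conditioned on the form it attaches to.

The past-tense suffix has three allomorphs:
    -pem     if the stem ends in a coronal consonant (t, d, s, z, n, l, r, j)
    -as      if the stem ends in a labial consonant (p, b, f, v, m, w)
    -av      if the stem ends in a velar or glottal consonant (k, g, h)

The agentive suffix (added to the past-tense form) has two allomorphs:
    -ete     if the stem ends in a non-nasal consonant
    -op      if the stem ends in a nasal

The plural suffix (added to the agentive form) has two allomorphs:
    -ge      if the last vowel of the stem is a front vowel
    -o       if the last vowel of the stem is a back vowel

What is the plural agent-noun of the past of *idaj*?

The final consonant of *idaj* is /j/, which is coronal, so the past-tense suffix is -pem, giving *idajpem*.
The past-tense form *idajpem*: final consonant = /m/, a nasal → -op → *idajpemop*.
The agentive form *idajpemop*: last vowel = /o/, a back vowel → -o → *idajpemopo*.

idajpemopo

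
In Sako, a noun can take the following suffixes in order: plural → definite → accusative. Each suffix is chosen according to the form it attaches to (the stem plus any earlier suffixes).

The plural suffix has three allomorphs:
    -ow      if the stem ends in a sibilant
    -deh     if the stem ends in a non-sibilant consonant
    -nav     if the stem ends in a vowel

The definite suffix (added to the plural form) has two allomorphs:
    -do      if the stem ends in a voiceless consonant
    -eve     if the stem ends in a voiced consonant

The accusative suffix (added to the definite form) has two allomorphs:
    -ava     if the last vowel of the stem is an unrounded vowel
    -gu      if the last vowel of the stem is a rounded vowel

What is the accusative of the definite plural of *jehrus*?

jehrusoweveava

The final sound of *jehrus* is /s/, which is a sibilant, so the plural suffix is -ow, giving *jehrusow*.
The final consonant of the plural form *jehrusow* is /w/, which is voiced, so the definite suffix is -eve, giving *jehrusoweve*.
The definite form *jehrusoweve* — last vowel /e/ (an unrounded vowel) → -ava → *jehrusoweveava*.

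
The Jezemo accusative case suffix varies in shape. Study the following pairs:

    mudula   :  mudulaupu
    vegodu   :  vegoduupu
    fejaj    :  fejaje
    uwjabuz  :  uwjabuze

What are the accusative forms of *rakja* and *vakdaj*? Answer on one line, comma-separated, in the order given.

rakjaupu, vakdaje

Looking at the final sound of each stem: -e when the stem ends in a consonant (*fejaj*, *uwjabuz*); -upu when the stem ends in a vowel (*mudula*, *vegodu*).
The final sound of *rakja* is /a/, which is a vowel, so the suffix is -upu, giving *rakjaupu*.
Since the final sound of *vakdaj* is /j/ (a consonant), it takes -e, giving *vakdaje*.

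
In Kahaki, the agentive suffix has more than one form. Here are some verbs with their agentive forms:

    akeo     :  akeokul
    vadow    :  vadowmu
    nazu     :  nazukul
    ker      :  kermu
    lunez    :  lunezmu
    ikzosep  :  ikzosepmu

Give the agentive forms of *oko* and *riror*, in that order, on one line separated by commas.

okokul, rirormu

The alternation tracks the final sound of the stem — -mu when the stem ends in a consonant (*vadow*, *ker*, *lunez*, *ikzosep*); -kul when the stem ends in a vowel (*akeo*, *nazu*).
Since the final sound of *oko* is /o/ (a vowel), it takes -kul, giving *okokul*.
The final sound of *riror* is /r/, which is a consonant, so the suffix is -mu, giving *rirormu*.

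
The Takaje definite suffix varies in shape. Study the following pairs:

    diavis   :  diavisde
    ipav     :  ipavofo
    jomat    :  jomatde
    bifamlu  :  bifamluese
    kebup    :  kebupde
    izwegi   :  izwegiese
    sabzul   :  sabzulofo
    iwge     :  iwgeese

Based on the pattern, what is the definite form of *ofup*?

ofupde

Looking at the final sound of each stem: -de when the stem ends in a voiceless consonant (*diavis*, *jomat*, *kebup*); -ofo when the stem ends in a voiced consonant (*ipav*, *sabzul*); -ese when the stem ends in a vowel (*bifamlu*, *izwegi*, *iwge*).
*ofup*: final sound = /p/, a voiceless consonant → -de → *ofupde*.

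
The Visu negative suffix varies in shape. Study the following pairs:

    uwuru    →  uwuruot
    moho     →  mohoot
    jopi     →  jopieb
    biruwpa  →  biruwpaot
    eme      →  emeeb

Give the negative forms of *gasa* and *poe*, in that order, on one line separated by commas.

The alternation tracks the last vowel of the stem — -eb when the last vowel of the stem is a front vowel (*jopi*, *eme*); -ot when the last vowel of the stem is a back vowel (*uwuru*, *moho*, *biruwpa*).
*gasa* — last vowel /a/ (a back vowel) → -ot → *gasaot*.
Since the last vowel of *poe* is /e/ (a front vowel), it takes -eb, giving *poeeb*.

gasaot, poeeb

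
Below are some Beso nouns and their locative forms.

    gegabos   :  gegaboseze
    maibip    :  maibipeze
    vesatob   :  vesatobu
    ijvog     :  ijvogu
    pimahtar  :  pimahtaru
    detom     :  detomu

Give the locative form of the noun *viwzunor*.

viwzunoru

The suffix is conditioned by the final consonant: -eze when the stem ends in a voiceless consonant (*gegabos*, *maibip*); -u when the stem ends in a voiced consonant (*vesatob*, *ijvog*, *pimahtar*, *detom*).
The final consonant of *viwzunor* is /r/, which is voiced, so the suffix is -u, giving *viwzunoru*.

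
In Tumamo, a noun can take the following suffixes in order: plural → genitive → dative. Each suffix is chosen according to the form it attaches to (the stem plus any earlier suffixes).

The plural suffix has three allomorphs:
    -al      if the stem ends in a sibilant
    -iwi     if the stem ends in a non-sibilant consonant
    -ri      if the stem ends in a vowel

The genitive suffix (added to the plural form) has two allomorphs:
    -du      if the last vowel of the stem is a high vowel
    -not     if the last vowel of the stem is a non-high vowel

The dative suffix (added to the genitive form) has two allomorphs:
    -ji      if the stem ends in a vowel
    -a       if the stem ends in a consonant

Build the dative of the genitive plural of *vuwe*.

The final sound of *vuwe* is /e/, which is a vowel, so the plural suffix is -ri, giving *vuweri*.
The plural form *vuweri* — last vowel /i/ (a high vowel) → -du → *vuweridu*.
The final sound of the genitive form *vuweridu* is /u/, which is a vowel, so the dative suffix is -ji, giving *vuweriduji*.

vuweriduji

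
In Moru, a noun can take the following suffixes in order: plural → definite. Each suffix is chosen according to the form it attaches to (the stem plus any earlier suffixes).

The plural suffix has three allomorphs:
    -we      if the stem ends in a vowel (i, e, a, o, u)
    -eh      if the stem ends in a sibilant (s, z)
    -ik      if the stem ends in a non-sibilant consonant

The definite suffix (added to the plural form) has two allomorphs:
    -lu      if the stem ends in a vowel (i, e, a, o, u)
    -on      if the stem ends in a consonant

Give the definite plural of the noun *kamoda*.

*kamoda*: final sound = /a/, a vowel → -we → *kamodawe*.
The final sound of the plural form *kamodawe* is /e/, which is a vowel, so the definite suffix is -lu, giving *kamodawelu*.

kamodawelu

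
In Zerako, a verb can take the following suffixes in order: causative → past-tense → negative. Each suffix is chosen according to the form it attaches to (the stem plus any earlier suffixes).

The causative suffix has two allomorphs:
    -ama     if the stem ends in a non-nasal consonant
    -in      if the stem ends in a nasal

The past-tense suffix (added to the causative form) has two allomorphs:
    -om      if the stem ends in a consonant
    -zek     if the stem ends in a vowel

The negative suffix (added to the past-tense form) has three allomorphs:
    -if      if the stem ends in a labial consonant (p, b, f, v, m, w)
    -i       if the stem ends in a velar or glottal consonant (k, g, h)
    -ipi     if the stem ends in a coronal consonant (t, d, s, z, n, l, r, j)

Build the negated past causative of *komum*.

Since the final consonant of *komum* is /m/ (a nasal), it takes -in, giving *komumin*.
The causative form *komumin*: final sound = /n/, a consonant → -om → *komuminom*.
The past-tense form *komuminom*: final consonant = /m/, labial → -if → *komuminomif*.

komuminomif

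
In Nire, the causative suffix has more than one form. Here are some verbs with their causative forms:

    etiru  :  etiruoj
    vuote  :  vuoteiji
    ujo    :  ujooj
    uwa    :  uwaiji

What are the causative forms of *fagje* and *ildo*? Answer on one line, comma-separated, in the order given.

The pattern is rounding harmony: -oj when the last vowel of the stem is a rounded vowel (*etiru*, *ujo*); -iji when the last vowel of the stem is an unrounded vowel (*vuote*, *uwa*).
Since the last vowel of *fagje* is /e/ (an unrounded vowel), it takes -iji, giving *fagjeiji*.
The last vowel of *ildo* is /o/, which is a rounded vowel, so the suffix is -oj, giving *ildooj*.

fagjeiji, ildooj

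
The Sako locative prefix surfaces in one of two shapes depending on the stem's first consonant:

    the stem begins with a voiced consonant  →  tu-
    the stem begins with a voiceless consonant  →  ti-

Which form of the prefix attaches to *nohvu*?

tu-

*nohvu* — first consonant /n/ (voiced) → tu-.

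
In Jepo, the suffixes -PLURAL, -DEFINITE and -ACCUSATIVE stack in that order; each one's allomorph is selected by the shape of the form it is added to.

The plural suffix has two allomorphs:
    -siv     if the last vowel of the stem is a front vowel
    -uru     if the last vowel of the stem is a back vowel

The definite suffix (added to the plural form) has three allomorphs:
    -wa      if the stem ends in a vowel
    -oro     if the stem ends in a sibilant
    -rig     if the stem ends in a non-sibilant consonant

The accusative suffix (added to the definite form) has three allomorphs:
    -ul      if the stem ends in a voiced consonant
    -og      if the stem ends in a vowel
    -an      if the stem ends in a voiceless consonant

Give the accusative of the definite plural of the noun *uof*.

*uof*: last vowel = /o/, a back vowel → -uru → *uofuru*.
The plural form *uofuru*: final sound = /u/, a vowel → -wa → *uofuruwa*.
The definite form *uofuruwa* — final sound /a/ (a vowel) → -og → *uofuruwaog*.

uofuruwaog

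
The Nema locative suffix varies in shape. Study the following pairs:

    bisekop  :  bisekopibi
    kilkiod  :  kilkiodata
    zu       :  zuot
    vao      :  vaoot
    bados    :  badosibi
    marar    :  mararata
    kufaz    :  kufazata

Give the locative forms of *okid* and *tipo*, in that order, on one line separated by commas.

okidata, tipoot

Looking at the final sound of each stem: -ibi when the stem ends in a voiceless consonant (*bisekop*, *bados*); -ata when the stem ends in a voiced consonant (*kilkiod*, *marar*, *kufaz*); -ot when the stem ends in a vowel (*zu*, *vao*).
The final sound of *okid* is /d/, which is a voiced consonant, so the suffix is -ata, giving *okidata*.
*tipo* — final sound /o/ (a vowel) → -ot → *tipoot*.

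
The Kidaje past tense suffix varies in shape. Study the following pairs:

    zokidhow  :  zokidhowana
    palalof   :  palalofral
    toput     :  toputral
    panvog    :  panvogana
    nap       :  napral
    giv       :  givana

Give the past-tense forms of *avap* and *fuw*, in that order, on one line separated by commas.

The suffix is conditioned by the final consonant: -ral when the stem ends in a voiceless consonant (*palalof*, *toput*, *nap*); -ana when the stem ends in a voiced consonant (*zokidhow*, *panvog*, *giv*).
*avap*: final consonant = /p/, voiceless → -ral → *avapral*.
*fuw* — final consonant /w/ (voiced) → -ana → *fuwana*.

avapral, fuwana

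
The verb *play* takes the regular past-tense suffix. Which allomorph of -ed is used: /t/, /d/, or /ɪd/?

The stem *play* ends in a voiced sound other than /d/.
The -ed suffix is realized as /ɪd/ after /t, d/; as /t/ after other voiceless consonants; and as /d/ after other voiced sounds.
So -ed on *play* is pronounced /d/.

/d/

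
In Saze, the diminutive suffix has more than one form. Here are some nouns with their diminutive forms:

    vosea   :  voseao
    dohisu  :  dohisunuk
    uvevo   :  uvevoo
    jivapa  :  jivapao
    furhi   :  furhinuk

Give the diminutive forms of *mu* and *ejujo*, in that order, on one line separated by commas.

The alternation tracks the last vowel of the stem — -nuk when the last vowel of the stem is a high vowel (*dohisu*, *furhi*); -o when the last vowel of the stem is a non-high vowel (*vosea*, *uvevo*, *jivapa*).
*mu*: last vowel = /u/, a high vowel → -nuk → *munuk*.
*ejujo* — last vowel /o/ (a non-high vowel) → -o → *ejujoo*.

munuk, ejujoo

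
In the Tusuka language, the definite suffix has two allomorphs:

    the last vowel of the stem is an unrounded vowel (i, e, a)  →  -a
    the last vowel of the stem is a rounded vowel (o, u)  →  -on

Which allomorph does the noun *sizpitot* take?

-on

*sizpitot* — last vowel /o/ (a rounded vowel) → -on.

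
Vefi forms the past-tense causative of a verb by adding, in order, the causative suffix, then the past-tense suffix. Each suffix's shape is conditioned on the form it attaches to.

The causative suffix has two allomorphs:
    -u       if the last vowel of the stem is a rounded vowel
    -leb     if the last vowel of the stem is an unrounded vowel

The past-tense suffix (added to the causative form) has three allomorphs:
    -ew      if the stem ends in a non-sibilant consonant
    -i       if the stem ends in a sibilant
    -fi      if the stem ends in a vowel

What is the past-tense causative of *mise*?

Since the last vowel of *mise* is /e/ (an unrounded vowel), it takes -leb, giving *miseleb*.
The causative form *miseleb* — final sound /b/ (a non-sibilant consonant) → -ew → *miselebew*.

miselebew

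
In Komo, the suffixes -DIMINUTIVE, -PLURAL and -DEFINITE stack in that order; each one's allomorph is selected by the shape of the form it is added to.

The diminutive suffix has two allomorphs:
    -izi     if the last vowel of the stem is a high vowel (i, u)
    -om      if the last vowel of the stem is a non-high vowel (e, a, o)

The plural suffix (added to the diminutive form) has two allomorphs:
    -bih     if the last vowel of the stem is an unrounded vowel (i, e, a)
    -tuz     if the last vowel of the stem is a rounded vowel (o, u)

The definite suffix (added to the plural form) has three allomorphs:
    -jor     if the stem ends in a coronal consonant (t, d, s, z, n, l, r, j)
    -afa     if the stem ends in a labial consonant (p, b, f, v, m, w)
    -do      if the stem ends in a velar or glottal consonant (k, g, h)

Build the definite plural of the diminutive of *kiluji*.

kilujiizibihdo

*kiluji* — last vowel /i/ (a high vowel) → -izi → *kilujiizi*.
The diminutive form *kilujiizi*: last vowel = /i/, an unrounded vowel → -bih → *kilujiizibih*.
The plural form *kilujiizibih* — final consonant /h/ (velar/glottal) → -do → *kilujiizibihdo*.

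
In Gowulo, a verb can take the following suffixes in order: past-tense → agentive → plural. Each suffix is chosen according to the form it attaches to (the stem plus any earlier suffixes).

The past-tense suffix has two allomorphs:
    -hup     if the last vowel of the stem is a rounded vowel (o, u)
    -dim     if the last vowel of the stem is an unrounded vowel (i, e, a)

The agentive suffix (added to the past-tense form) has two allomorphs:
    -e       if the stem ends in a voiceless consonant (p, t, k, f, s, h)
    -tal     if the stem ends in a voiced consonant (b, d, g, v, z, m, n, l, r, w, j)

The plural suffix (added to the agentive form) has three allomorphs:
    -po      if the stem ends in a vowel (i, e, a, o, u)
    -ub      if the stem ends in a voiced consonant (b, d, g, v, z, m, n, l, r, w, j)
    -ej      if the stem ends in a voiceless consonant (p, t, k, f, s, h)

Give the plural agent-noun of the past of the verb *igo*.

igohupepo

The last vowel of *igo* is /o/, which is a rounded vowel, so the past-tense suffix is -hup, giving *igohup*.
The final consonant of the past-tense form *igohup* is /p/, which is voiceless, so the agentive suffix is -e, giving *igohupe*.
The final sound of the agentive form *igohupe* is /e/, which is a vowel, so the plural suffix is -po, giving *igohupepo*.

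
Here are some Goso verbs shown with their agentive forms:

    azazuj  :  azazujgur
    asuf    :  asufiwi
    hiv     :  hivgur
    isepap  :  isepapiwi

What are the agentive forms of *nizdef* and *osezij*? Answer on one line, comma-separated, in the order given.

nizdefiwi, osezijgur

Looking at the final consonant of each stem: -iwi when the stem ends in a voiceless consonant (*asuf*, *isepap*); -gur when the stem ends in a voiced consonant (*azazuj*, *hiv*).
Since the final consonant of *nizdef* is /f/ (voiceless), it takes -iwi, giving *nizdefiwi*.
Since the final consonant of *osezij* is /j/ (voiced), it takes -gur, giving *osezijgur*.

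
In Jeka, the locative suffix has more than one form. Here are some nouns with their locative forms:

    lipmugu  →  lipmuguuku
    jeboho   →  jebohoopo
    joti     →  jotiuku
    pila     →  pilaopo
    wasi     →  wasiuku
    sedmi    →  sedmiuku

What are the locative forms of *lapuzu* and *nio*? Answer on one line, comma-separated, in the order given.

The alternation tracks the last vowel of the stem — -uku when the last vowel of the stem is a high vowel (*lipmugu*, *joti*, *wasi*, *sedmi*); -opo when the last vowel of the stem is a non-high vowel (*jeboho*, *pila*).
The last vowel of *lapuzu* is /u/, which is a high vowel, so the suffix is -uku, giving *lapuzuuku*.
*nio*: last vowel = /o/, a non-high vowel → -opo → *nioopo*.

lapuzuuku, nioopo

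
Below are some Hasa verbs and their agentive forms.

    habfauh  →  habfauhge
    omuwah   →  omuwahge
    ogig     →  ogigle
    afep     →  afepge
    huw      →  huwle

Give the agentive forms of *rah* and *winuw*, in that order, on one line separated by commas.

Looking at the final consonant of each stem: -ge when the stem ends in a voiceless consonant (*habfauh*, *omuwah*, *afep*); -le when the stem ends in a voiced consonant (*ogig*, *huw*).
Since the final consonant of *rah* is /h/ (voiceless), it takes -ge, giving *rahge*.
*winuw* — final consonant /w/ (voiced) → -le → *winuwle*.

rahge, winuwle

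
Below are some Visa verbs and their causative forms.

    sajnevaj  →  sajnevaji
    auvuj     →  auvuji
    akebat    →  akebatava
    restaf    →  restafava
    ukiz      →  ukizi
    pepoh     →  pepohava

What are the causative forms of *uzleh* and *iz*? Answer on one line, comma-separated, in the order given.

The suffix is conditioned by the final consonant: -ava when the stem ends in a voiceless consonant (*akebat*, *restaf*, *pepoh*); -i when the stem ends in a voiced consonant (*sajnevaj*, *auvuj*, *ukiz*).
Since the final consonant of *uzleh* is /h/ (voiceless), it takes -ava, giving *uzlehava*.
*iz*: final consonant = /z/, voiced → -i → *izi*.

uzlehava, izi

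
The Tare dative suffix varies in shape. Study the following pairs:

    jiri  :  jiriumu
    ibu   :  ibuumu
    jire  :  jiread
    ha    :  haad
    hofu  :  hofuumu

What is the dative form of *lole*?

The suffix is conditioned by the last vowel: -umu when the last vowel of the stem is a high vowel (*jiri*, *ibu*, *hofu*); -ad when the last vowel of the stem is a non-high vowel (*jire*, *ha*).
The last vowel of *lole* is /e/, which is a non-high vowel, so the suffix is -ad, giving *lolead*.

lolead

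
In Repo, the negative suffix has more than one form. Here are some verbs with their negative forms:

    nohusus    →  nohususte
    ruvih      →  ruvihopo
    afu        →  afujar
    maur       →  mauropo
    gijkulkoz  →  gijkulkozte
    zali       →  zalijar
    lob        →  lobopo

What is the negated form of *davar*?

davaropo

The suffix is conditioned by the final sound: -te when the stem ends in a sibilant (*nohusus*, *gijkulkoz*); -opo when the stem ends in a non-sibilant consonant (*ruvih*, *maur*, *lob*); -jar when the stem ends in a vowel (*afu*, *zali*).
*davar*: final sound = /r/, a non-sibilant consonant → -opo → *davaropo*.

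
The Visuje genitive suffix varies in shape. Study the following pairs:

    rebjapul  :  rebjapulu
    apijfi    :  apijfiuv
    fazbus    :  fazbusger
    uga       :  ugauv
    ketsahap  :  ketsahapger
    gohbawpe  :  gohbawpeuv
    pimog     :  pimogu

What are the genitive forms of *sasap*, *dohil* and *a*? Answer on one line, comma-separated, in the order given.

sasapger, dohilu, auv

The pattern is voicing of the final sound: -ger when the stem ends in a voiceless consonant (*fazbus*, *ketsahap*); -u when the stem ends in a voiced consonant (*rebjapul*, *pimog*); -uv when the stem ends in a vowel (*apijfi*, *uga*, *gohbawpe*).
*sasap* — final sound /p/ (a voiceless consonant) → -ger → *sasapger*.
Since the final sound of *dohil* is /l/ (a voiced consonant), it takes -u, giving *dohilu*.
Since the final sound of *a* is /a/ (a vowel), it takes -uv, giving *auv*.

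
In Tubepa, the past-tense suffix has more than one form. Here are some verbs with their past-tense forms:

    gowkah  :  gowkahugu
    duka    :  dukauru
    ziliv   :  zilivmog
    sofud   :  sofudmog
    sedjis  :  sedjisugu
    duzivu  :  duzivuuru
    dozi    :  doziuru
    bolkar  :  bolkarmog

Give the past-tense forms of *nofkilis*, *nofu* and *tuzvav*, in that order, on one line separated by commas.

nofkilisugu, nofuuru, tuzvavmog

The suffix is conditioned by the final sound: -ugu when the stem ends in a voiceless consonant (*gowkah*, *sedjis*); -mog when the stem ends in a voiced consonant (*ziliv*, *sofud*, *bolkar*); -uru when the stem ends in a vowel (*duka*, *duzivu*, *dozi*).
The final sound of *nofkilis* is /s/, which is a voiceless consonant, so the suffix is -ugu, giving *nofkilisugu*.
*nofu* — final sound /u/ (a vowel) → -uru → *nofuuru*.
*tuzvav*: final sound = /v/, a voiced consonant → -mog → *tuzvavmog*.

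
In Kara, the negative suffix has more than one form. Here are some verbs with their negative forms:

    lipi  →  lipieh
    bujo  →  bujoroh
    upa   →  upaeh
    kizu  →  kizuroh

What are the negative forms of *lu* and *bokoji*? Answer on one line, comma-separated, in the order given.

luroh, bokojieh

The alternation tracks the last vowel of the stem — -roh when the last vowel of the stem is a rounded vowel (*bujo*, *kizu*); -eh when the last vowel of the stem is an unrounded vowel (*lipi*, *upa*).
*lu*: last vowel = /u/, a rounded vowel → -roh → *luroh*.
*bokoji* — last vowel /i/ (an unrounded vowel) → -eh → *bokojieh*.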